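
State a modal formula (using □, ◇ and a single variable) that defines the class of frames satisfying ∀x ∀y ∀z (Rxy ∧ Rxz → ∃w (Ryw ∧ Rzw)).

This is convergence; the standard corresponding axiom is .2: ◇□s → □◇s.

◇□s → □◇s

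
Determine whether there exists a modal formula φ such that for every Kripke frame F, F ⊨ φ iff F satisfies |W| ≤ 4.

Any modally definable frame class is closed under disjoint unions.
Any modal formula valid on each of 5 disjoint one-world frames is valid on their disjoint union (validity is preserved under disjoint unions). Each one-world frame has |W|=1≤4, but the union has |W|=5.
So the class is not modally definable.

No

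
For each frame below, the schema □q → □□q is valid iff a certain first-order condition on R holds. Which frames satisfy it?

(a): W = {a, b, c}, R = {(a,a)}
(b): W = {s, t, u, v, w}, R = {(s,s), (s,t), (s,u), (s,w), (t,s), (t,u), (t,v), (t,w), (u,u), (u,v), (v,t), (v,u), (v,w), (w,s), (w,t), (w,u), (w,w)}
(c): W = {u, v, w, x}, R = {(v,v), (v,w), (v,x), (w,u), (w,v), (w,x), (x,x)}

Frame correspondent (Sahlqvist): ∀x ∀y ∀z (Rxy ∧ Ryz → Rxz) — i.e. transitivity.
(a): ✓.
(b): fails — Ruv and Rvw but not Ruw.
(c): fails — Rvw and Rwu but not Rvu.
Valid on: (a).

(a)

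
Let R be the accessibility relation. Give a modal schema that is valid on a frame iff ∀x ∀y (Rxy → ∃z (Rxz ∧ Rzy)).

A defining formula is □□q → □q (the C4 axiom).
Suppose □□q→□q is valid. Take Rxy and set V(q)={w : xR²w}. Then □□q at x, so □q at x, so q at y, i.e. ∃z(Rxz∧Rzy).

□□q → □q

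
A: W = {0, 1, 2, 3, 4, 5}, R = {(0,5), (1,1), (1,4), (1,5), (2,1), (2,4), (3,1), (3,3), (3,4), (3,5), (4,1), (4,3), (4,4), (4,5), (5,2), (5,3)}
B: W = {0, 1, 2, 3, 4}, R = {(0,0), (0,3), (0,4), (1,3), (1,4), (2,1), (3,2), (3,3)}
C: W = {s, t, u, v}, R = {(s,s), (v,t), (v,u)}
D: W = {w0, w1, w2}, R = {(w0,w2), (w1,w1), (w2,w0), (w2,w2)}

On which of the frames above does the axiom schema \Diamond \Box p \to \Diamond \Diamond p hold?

A, D

The schema corresponds to a generalized confluence (Geach) condition: \forall x \forall y (xRy \to \exists w (yRw \wedge x R^2 w)).
A: holds.
B: fails — 0R4 but no w with 4Rw and 0R²w.
C: fails — vRt but no w with tRw and vR²w.
D: holds.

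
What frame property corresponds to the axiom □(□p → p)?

shift-reflexivity

Suppose □(□p→p) is valid. Take Rxy and set V(p)={w : Ryw}. Then at y, □p holds; since □(□p→p) at x, □p→p at y, so p at y, i.e. Ryy.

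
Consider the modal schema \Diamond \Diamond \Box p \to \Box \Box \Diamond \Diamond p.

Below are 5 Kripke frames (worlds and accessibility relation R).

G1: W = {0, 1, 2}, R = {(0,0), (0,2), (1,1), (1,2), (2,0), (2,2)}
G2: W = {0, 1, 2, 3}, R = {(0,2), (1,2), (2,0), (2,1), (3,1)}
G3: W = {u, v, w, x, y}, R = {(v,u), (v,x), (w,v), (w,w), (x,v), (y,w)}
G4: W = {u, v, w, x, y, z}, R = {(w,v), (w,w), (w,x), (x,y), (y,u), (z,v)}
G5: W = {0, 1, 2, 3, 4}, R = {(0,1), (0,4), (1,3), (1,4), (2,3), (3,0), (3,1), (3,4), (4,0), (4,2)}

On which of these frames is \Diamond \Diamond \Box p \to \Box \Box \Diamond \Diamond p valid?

The schema corresponds to a generalized confluence (Geach) condition: \forall x \forall y \forall z ((x R^2 y \wedge x R^2 z) \to \exists w (yRw \wedge z R^2 w)).
G1: condition met.
G2: fails — 0R²0, 0R²0 but no w with 0Rw and 0R²w.
G3: fails — vR²v, vR²v but no t with vRt and vR²t.
G4: fails — wR²v, wR²v but no t with vRt and vR²t.
G5: fails — 0R²2, 0R²2 but no w with 2Rw and 2R²w.
Valid on: G1.

G1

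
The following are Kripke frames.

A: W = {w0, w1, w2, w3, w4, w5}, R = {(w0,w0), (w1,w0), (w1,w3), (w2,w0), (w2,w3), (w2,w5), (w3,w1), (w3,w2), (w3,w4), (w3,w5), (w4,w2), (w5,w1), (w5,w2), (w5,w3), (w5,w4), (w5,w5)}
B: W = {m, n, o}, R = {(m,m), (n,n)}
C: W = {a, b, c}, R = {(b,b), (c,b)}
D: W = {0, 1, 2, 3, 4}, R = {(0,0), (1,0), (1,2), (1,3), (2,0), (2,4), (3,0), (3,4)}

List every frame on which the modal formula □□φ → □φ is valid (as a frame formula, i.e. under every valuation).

B, C

Frame correspondent (Sahlqvist): ∀x ∀y (Rxy → ∃z (Rxz ∧ Rzy)) — i.e. density.
A: fails — Rw1w3 but no z with Rw1z and Rzw3.
B: satisfies the condition.
C: satisfies the condition.
D: fails — R34 but no z with R3z and Rz4.
Valid on: B, C.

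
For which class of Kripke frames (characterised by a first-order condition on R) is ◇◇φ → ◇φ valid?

Transitivity

This is frame-equivalent to □φ → □□φ (substitute ¬φ for φ and contrapose).
Suppose □φ→□□φ is valid. Take Rxy, Ryz and set V(φ)={w : Rxw}. Then □φ at x, so □□φ at x, so □φ at y, so φ at z, i.e. Rxz.
Conversely, on a frame with transitivity the schema holds at every world under every valuation.
Frame condition: ∀x ∀y ∀z (Rxy ∧ Ryz → Rxz).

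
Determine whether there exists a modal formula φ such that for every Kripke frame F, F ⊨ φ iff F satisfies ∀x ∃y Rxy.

Definable; □r → ◇r defines it

The condition is seriality. A defining modal formula is □r → ◇r.
Suppose □r→◇r is valid. At any x set V(r)=W. Then □r at x, so ◇r at x, so x has a successor.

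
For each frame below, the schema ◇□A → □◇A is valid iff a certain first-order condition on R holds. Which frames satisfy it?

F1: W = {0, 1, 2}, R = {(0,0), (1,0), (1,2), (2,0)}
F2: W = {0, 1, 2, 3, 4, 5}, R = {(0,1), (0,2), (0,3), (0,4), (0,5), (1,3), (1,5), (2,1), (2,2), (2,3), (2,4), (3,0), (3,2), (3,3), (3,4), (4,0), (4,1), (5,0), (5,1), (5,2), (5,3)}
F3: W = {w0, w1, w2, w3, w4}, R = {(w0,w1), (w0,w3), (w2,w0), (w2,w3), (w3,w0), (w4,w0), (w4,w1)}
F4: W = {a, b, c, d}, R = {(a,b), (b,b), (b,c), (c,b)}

Frame correspondent (Sahlqvist): ∀x ∀y ∀z (Rxy ∧ Rxz → ∃w (Ryw ∧ Rzw)) — i.e. convergence.
F1: ✓.
F2: fails — R01 and R04 but 1 and 4 have no common successor.
F3: fails — Rw0w1 and Rw0w1 but w1 and w1 have no common successor.
F4: ✓.

F1, F4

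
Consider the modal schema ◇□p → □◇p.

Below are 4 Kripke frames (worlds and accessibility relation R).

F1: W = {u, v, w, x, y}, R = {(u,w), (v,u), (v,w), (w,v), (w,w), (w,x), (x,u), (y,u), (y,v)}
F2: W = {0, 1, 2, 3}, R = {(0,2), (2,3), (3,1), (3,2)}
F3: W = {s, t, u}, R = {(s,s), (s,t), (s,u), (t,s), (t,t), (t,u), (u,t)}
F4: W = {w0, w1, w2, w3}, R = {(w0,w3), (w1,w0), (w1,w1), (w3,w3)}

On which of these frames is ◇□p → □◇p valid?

F3

The schema corresponds to convergence: ∀x ∀y ∀z (Rxy ∧ Rxz → ∃w (Ryw ∧ Rzw)).
F1: fails — Rww and Rwx but w and x have no common successor.
F2: fails — R32 and R31 but 2 and 1 have no common successor.
F3: holds.
F4: fails — Rw1w1 and Rw1w0 but w1 and w0 have no common successor.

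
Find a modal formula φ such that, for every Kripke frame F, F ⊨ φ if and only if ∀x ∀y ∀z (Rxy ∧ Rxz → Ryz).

◇q → □◇q

The condition is the Euclidean property. The 5 schema ◇q → □◇q defines it.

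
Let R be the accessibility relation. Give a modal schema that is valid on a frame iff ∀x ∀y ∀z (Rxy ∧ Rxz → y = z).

This is partial functionality; the standard corresponding axiom is CD: ◇s → □s.
Suppose ◇s→□s is valid. Take Rxy, Rxz and set V(s)={y}. Then ◇s at x, so □s at x, so s at z, i.e. z=y.

◇s → □s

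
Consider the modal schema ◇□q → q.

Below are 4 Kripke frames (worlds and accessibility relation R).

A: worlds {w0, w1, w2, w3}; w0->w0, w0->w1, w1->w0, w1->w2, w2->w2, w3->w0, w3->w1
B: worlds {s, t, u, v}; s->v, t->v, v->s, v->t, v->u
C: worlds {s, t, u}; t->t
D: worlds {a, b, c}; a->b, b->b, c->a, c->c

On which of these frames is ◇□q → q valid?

C

Frame correspondent (Sahlqvist): ∀x ∀y (Rxy → Ryx) — i.e. symmetry.
A: fails — Rw1w2 but not Rw2w1.
B: fails — Rvu but not Ruv.
C: holds.
D: fails — Rca but not Rac.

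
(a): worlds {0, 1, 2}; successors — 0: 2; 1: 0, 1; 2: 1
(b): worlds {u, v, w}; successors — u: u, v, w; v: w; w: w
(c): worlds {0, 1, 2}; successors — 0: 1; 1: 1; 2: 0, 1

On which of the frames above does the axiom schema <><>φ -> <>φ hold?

Frame correspondent (Sahlqvist): forall x forall y (x R^2 y -> exists w (y = w & xRw)) — i.e. a generalized confluence (Geach) condition.
(a): fails — 0R²1 but no w with 1=w and 0Rw.
(b): satisfies the condition.
(c): satisfies the condition.
Valid on: (b), (c).

(b), (c)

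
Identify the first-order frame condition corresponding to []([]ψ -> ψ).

Suppose □(□ψ→ψ) is valid. Take Rxy and set V(ψ)={w : Ryw}. Then at y, □ψ holds; since □(□ψ→ψ) at x, □ψ→ψ at y, so ψ at y, i.e. Ryy.

Shift-reflexivity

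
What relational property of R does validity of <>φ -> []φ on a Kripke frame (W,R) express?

partial functionality: forall x forall y forall z (Rxy & Rxz -> y = z)

Suppose ◇φ→□φ is valid. Take Rxy, Rxz and set V(φ)={y}. Then ◇φ at x, so □φ at x, so φ at z, i.e. z=y.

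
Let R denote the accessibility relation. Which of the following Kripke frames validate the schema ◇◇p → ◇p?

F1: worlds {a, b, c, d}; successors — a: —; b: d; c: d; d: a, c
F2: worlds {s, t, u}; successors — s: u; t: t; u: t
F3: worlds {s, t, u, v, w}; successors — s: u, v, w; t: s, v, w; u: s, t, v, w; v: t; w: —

The schema corresponds to transitivity: ∀x ∀y ∀z (Rxy ∧ Ryz → Rxz).
F1: fails — Rdc and Rcd but not Rdd.
F2: fails — Rsu and Rut but not Rst.
F3: fails — Rtv and Rvt but not Rtt.
Valid on no frame.

none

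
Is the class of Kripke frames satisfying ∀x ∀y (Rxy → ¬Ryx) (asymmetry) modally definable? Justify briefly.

No

If a class were modally definable it would be closed under surjective bounded morphisms (Goldblatt–Thomason).
The 4-cycle (worlds w0,w1,w2,w3 with w0→w1→w2→w3→w0) is asymmetric. Mapping every world to a single reflexive point • is a surjective bounded morphism, and the reflexive point is not asymmetric (R•• but asymmetry requires ¬R••).
So the class is not modally definable.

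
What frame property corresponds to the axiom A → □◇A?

symmetry

This schema is the B axiom.
It corresponds to symmetry: ∀x ∀y (Rxy → Ryx).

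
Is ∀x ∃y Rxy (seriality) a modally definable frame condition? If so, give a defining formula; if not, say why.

This is a Sahlqvist condition; the D axiom □r → ◇r defines it.
Suppose □r→◇r is valid. At any x set V(r)=W. Then □r at x, so ◇r at x, so x has a successor.

Definable; □r → ◇r defines it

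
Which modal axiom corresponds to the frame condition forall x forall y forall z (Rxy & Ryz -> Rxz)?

The condition is transitivity. The 4 schema □ψ → □□ψ defines it.
Suppose □ψ→□□ψ is valid. Take Rxy, Ryz and set V(ψ)={w : Rxw}. Then □ψ at x, so □□ψ at x, so □ψ at y, so ψ at z, i.e. Rxz.

□ψ → □□ψ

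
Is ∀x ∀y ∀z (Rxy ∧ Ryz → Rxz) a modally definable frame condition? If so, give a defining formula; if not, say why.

Yes — defined by □q → □□q

This is a Sahlqvist condition; the 4 axiom □q → □□q defines it.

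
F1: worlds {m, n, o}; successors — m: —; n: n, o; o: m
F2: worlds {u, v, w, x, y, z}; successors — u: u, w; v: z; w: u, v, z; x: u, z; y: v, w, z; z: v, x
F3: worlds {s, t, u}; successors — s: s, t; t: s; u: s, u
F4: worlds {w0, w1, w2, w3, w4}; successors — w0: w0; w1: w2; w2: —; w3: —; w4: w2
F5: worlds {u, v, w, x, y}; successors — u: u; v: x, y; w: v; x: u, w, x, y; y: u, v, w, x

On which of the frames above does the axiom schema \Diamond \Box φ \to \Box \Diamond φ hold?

Frame correspondent (Sahlqvist): \forall x \forall y \forall z (Rxy \wedge Rxz \to \exists w (Ryw \wedge Rzw)) — i.e. convergence.
F1: fails — Rnn and Rno but n and o have no common successor.
F2: fails — Rwu and Rwv but u and v have no common successor.
F3: ✓.
F4: fails — Rw1w2 and Rw1w2 but w2 and w2 have no common successor.
F5: fails — Rxw and Rxu but w and u have no common successor.

F3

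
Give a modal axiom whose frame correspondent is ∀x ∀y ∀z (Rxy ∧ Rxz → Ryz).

This is the Euclidean property; the standard corresponding axiom is 5: ◇s → □◇s.

◇s → □◇s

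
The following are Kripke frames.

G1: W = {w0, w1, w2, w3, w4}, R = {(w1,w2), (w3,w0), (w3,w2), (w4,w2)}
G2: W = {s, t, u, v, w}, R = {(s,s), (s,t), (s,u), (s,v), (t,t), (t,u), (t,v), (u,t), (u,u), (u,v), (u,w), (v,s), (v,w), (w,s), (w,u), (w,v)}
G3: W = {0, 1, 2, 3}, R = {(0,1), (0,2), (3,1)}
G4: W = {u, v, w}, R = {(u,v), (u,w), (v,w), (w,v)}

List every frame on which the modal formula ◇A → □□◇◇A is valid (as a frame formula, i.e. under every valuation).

The schema corresponds to a generalized confluence (Geach) condition: ∀x ∀y ∀z ((xRy ∧ xR²z) → ∃w (y = w ∧ zR²w)).
G1: ✓.
G2: fails — uRw, uR²v but no w* with w=w* and vR²w*.
G3: ✓.
G4: fails — uRv, uR²w but no t with v=t and wR²t.
Valid on: G1, G3.

G1, G3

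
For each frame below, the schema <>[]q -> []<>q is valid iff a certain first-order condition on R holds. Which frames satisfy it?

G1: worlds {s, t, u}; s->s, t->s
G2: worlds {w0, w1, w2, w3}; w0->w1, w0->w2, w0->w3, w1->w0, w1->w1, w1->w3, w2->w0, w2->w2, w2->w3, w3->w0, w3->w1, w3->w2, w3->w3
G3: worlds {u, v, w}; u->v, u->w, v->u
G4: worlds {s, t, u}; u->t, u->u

Frame correspondent (Sahlqvist): forall x forall y forall z (Rxy & Rxz -> exists w (Ryw & Rzw)) — i.e. convergence.
G1: condition met.
G2: condition met.
G3: fails — Ruv and Ruw but v and w have no common successor.
G4: fails — Rut and Rut but t and t have no common successor.

G1, G2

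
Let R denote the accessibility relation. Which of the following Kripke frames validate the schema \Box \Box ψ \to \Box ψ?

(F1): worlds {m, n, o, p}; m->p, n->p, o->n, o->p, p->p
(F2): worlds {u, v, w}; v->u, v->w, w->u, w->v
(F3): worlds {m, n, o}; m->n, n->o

none

This is the axiom for density; its first-order frame correspondent is \forall x \forall y (Rxy \to \exists z (Rxz \wedge Rzy)).
(F1): fails — Ron but no z with Roz and Rzn.
(F2): fails — Rwv but no z with Rwz and Rzv.
(F3): fails — Rno but no z with Rnz and Rzo.
Valid on no frame.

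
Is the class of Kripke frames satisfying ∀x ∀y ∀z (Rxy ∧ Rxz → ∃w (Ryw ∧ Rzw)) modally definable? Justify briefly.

This is a Sahlqvist condition; the .2 axiom ◇□q → □◇q defines it.

Yes — defined by ◇□q → □◇q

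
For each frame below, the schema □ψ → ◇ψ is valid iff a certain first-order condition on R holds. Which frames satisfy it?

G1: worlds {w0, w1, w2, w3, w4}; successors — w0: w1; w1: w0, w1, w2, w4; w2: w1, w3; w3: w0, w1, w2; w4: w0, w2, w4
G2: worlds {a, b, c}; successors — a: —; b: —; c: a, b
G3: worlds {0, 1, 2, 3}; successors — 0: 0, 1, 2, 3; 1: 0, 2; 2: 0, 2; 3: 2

G1, G3

The schema corresponds to seriality: ∀x ∃y Rxy.
G1: condition met.
G2: fails — world a has no successor.
G3: condition met.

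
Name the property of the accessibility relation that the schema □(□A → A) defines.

Suppose □(□A→A) is valid. Take Rxy and set V(A)={w : Ryw}. Then at y, □A holds; since □(□A→A) at x, □A→A at y, so A at y, i.e. Ryy.
Conversely, any frame satisfying ∀x ∀y (Rxy → Ryy) validates the schema.
So the correspondent is shift-reflexivity.

shift-reflexivity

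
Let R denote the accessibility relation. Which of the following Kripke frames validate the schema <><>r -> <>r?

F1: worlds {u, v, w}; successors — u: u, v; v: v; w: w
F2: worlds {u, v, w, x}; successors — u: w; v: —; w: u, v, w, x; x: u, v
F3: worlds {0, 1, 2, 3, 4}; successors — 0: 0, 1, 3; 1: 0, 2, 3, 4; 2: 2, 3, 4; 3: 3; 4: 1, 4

F1

This is the axiom for transitivity; its first-order frame correspondent is forall x forall y forall z (Rxy & Ryz -> Rxz).
F1: satisfies the condition.
F2: fails — Ruw and Rwu but not Ruu.
F3: fails — R10 and R01 but not R11.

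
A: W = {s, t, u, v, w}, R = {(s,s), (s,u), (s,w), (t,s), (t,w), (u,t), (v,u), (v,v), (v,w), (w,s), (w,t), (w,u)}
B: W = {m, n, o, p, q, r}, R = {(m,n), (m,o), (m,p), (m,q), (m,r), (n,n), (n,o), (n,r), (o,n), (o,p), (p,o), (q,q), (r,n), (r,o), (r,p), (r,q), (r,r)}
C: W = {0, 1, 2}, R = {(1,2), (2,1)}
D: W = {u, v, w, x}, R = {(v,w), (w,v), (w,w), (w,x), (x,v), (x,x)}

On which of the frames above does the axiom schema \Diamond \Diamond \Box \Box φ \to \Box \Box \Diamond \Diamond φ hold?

A, C, D

Frame correspondent (Sahlqvist): \forall x \forall y \forall z ((x R^2 y \wedge x R^2 z) \to \exists w (y R^2 w \wedge z R^2 w)) — i.e. a generalized confluence (Geach) condition.
A: holds.
B: fails — mR²o, mR²q but no w with oR²w and qR²w.
C: holds.
D: holds.
Valid on: A, C, D.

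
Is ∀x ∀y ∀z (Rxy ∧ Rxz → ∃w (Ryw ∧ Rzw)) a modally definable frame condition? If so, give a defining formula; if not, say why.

Definable; ◇□q → □◇q defines it

This is a Sahlqvist condition; the .2 axiom ◇□q → □◇q defines it.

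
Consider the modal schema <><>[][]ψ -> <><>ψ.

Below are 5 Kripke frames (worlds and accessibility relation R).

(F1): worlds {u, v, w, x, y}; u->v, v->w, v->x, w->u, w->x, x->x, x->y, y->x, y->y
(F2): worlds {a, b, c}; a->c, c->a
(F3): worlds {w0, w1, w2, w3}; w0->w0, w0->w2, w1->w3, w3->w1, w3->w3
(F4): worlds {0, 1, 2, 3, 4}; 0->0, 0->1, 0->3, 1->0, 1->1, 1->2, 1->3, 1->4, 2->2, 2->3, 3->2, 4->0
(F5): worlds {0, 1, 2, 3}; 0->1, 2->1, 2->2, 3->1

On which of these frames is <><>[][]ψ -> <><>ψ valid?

(F1), (F2), (F4)

The schema corresponds to a generalized confluence (Geach) condition: forall x forall y (x R^2 y -> exists w (y R^2 w & x R^2 w)).
(F1): holds.
(F2): holds.
(F3): fails — w0R²w2 but no w with w2R²w and w0R²w.
(F4): holds.
(F5): fails — 2R²1 but no w with 1R²w and 2R²w.
Valid on: (F1), (F2), (F4).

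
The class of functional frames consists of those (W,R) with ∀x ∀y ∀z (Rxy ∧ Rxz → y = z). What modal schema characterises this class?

This is partial functionality; the standard corresponding axiom is CD: ◇r → □r.
Suppose ◇r→□r is valid. Take Rxy, Rxz and set V(r)={y}. Then ◇r at x, so □r at x, so r at z, i.e. z=y.

◇r → □r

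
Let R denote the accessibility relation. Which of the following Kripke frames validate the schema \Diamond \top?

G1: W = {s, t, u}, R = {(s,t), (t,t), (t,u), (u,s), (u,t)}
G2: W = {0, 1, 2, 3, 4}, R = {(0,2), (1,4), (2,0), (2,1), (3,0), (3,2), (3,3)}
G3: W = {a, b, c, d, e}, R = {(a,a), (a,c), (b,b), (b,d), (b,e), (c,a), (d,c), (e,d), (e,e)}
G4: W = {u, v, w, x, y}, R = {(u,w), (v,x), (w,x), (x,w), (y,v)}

G1, G3, G4

The schema corresponds to seriality: \forall x \exists y Rxy.
G1: holds.
G2: fails — world 4 has no successor.
G3: holds.
G4: holds.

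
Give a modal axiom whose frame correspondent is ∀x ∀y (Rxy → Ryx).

r → □◇r

This is symmetry; the standard corresponding axiom is B: r → □◇r.
Suppose r→□◇r is valid. Take Rxy and set V(r)={x}. Then r at x, so □◇r at x, so ◇r at y, so some z with Ryz has r; z=x, i.e. Ryx.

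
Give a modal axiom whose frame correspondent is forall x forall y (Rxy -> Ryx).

This is symmetry; the standard corresponding axiom is B: ψ → □◇ψ.
Suppose ψ→□◇ψ is valid. Take Rxy and set V(ψ)={x}. Then ψ at x, so □◇ψ at x, so ◇ψ at y, so some z with Ryz has ψ; z=x, i.e. Ryx.

ψ → □◇ψ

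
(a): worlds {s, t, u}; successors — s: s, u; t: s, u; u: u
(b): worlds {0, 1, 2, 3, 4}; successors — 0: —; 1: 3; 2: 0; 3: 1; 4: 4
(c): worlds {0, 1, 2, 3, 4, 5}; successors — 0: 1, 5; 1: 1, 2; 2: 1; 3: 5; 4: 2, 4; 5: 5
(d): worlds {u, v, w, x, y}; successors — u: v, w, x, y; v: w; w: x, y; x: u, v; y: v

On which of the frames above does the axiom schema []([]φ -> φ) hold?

The schema corresponds to shift-reflexivity: forall x forall y (Rxy -> Ryy).
(a): holds.
(b): fails — R20 but not R00.
(c): fails — R12 but not R22.
(d): fails — Ruv but not Rvv.
Valid on: (a).

(a)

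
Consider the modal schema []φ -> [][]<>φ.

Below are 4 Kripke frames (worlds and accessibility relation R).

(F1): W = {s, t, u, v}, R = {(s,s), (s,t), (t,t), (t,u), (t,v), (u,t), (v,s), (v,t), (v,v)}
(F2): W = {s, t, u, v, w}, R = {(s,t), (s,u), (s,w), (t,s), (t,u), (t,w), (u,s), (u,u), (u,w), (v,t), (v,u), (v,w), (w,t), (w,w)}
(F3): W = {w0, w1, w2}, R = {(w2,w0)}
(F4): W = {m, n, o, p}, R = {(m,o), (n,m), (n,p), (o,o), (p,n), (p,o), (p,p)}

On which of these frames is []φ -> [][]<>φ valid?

(F1), (F2), (F3)

The schema corresponds to a generalized confluence (Geach) condition: forall x forall z (x R^2 z -> exists w (xRw & zRw)).
(F1): holds.
(F2): holds.
(F3): holds.
(F4): fails — nR²o but no w with nRw and oRw.
Valid on: (F1), (F2), (F3).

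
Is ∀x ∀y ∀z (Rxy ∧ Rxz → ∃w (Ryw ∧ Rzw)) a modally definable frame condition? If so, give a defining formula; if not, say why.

The condition is convergence. A defining modal formula is ◇□p → □◇p.
Suppose ◇□p→□◇p is valid. Take Rxy, Rxz and set V(p)={w : Ryw}. Then □p at y so ◇□p at x, so □◇p at x, so ◇p at z, giving w with Rzw and Ryw.

Yes, by ◇□p → □◇p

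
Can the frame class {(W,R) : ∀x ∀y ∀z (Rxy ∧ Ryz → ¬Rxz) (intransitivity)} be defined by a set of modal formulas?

Any modally definable frame class is closed under surjective bounded morphisms.
The 5-cycle (worlds 0,1,2,3,4 with 0→1→2→3→4→0) is intransitive. Mapping every world to a single reflexive point • is a surjective bounded morphism; the reflexive point is not intransitive (R••∧R•• but R••).
So the class is not modally definable.

Not modally definable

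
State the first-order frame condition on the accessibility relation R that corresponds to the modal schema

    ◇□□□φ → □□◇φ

This is a Sahlqvist (Geach-type) schema ◇^1□^3φ → □^2◇^1φ.
Minimal-valuation argument: fix x; take any y with xR^1y and any z with xR^2z. Set V(φ) to the set of worlds R-reachable from y in exactly 3 steps. Then □^3φ holds at y, so the antecedent holds at x; validity forces ◇^1φ at z, giving a w with zR^1w and yR^3w.
First-order correspondent: ∀x ∀y ∀z ((xRy ∧ xR²z) → ∃w (yR³w ∧ zRw)).

∀x ∀y ∀z ((xRy ∧ xR²z) → ∃w (yR³w ∧ zRw))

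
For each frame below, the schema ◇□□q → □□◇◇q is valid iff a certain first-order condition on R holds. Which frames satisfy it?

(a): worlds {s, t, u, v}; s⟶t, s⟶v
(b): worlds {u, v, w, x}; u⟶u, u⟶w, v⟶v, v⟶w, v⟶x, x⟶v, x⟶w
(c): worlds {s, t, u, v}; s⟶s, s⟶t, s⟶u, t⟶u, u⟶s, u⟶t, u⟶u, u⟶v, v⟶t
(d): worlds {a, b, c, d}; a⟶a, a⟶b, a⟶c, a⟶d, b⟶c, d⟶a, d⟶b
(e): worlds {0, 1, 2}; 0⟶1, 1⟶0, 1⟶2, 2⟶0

(a), (c)

This is the axiom for a generalized confluence (Geach) condition; its first-order frame correspondent is ∀x ∀y ∀z ((xRy ∧ xR²z) → ∃w (yR²w ∧ zR²w)).
(a): condition met.
(b): fails — uRu, uR²w but no t with uR²t and wR²t.
(c): condition met.
(d): fails — aRa, aR²b but no w with aR²w and bR²w.
(e): fails — 1R2, 1R²0 but no w with 2R²w and 0R²w.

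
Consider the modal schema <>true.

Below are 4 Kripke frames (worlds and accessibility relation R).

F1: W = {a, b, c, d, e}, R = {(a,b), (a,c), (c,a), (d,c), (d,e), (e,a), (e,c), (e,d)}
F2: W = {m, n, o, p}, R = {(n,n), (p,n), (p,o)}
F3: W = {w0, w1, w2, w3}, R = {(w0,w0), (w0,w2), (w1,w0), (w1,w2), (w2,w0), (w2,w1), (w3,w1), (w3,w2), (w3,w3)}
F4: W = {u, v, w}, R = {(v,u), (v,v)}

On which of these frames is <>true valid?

The schema corresponds to seriality: forall x exists y Rxy.
F1: fails — world b has no successor.
F2: fails — world m has no successor.
F3: holds.
F4: fails — world u has no successor.

F3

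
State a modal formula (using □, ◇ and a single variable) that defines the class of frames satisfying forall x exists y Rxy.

A defining formula is □ψ → ◇ψ (the D axiom).
Suppose □ψ→◇ψ is valid. At any x set V(ψ)=W. Then □ψ at x, so ◇ψ at x, so x has a successor.

□ψ → ◇ψ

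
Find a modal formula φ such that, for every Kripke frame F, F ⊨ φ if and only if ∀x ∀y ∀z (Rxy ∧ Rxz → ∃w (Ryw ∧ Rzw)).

This is convergence; the standard corresponding axiom is .2: ◇□ψ → □◇ψ.
Suppose ◇□ψ→□◇ψ is valid. Take Rxy, Rxz and set V(ψ)={w : Ryw}. Then □ψ at y so ◇□ψ at x, so □◇ψ at x, so ◇ψ at z, giving w with Rzw and Ryw.

◇□ψ → □◇ψ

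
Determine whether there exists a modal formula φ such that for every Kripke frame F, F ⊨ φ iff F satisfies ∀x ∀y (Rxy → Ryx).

Yes — defined by q → □◇q

This is a Sahlqvist condition; the B axiom q → □◇q defines it.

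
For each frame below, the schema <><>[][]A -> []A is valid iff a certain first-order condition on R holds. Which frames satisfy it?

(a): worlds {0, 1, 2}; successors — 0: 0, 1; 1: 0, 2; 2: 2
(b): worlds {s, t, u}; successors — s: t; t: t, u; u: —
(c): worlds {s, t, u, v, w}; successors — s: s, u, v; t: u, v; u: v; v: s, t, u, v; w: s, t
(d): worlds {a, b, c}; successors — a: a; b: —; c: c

(c), (d)

The schema corresponds to a generalized confluence (Geach) condition: forall x forall y forall z ((x R^2 y & xRz) -> exists w (y R^2 w & z = w)).
(a): fails — 0R²2, 0R0 but no w with 2R²w and 0=w.
(b): fails — sR²u, sRt but no w with uR²w and t=w.
(c): holds.
(d): holds.
Valid on: (c), (d).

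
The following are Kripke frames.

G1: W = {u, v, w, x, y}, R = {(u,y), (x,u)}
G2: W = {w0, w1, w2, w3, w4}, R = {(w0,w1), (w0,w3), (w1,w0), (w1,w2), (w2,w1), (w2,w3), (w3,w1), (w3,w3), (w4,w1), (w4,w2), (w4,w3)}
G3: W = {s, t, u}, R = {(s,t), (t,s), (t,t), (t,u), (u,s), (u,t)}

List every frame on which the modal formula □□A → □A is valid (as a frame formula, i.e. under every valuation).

G3

Frame correspondent (Sahlqvist): ∀x ∀y (Rxy → ∃z (Rxz ∧ Rzy)) — i.e. density.
G1: fails — Rxu but no z with Rxz and Rzu.
G2: fails — Rw1w2 but no z with Rw1z and Rzw2.
G3: condition met.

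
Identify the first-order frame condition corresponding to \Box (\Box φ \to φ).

Shift-reflexivity

This is the T□ axiom.
Its frame correspondent is shift-reflexivity — \forall x \forall y (Rxy \to Ryy).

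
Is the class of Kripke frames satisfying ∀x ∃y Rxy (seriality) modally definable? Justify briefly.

The condition is seriality. A defining modal formula is □r → ◇r.
Suppose □r→◇r is valid. At any x set V(r)=W. Then □r at x, so ◇r at x, so x has a successor.

Definable; □r → ◇r defines it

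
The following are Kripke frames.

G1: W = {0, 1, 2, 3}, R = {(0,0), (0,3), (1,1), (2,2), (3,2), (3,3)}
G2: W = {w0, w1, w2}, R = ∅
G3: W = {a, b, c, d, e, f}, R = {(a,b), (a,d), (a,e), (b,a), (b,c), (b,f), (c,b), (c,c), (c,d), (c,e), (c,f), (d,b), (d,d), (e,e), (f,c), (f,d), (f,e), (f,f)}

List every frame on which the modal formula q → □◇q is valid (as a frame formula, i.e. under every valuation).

G2

Frame correspondent (Sahlqvist): ∀x ∀y (Rxy → Ryx) — i.e. symmetry.
G1: fails — R32 but not R23.
G2: condition met.
G3: fails — Rcd but not Rdc.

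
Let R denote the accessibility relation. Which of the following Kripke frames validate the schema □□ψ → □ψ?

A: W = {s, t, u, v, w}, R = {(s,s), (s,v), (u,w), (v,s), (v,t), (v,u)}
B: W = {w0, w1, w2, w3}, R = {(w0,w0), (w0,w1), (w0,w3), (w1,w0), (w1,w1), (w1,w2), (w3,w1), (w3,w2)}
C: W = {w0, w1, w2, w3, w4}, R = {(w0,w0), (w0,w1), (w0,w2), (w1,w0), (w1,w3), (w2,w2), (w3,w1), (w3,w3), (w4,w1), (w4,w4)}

B, C

Frame correspondent (Sahlqvist): ∀x ∀y (Rxy → ∃z (Rxz ∧ Rzy)) — i.e. density.
A: fails — Ruw but no z with Ruz and Rzw.
B: holds.
C: holds.
Valid on: B, C.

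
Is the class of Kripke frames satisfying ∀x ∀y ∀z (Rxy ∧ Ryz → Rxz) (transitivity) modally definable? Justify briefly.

Yes — defined by □p → □□p

The condition is transitivity. A defining modal formula is □p → □□p.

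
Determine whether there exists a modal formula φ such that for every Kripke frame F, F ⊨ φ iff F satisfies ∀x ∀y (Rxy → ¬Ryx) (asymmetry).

Not definable by any modal formula

Any modally definable frame class is closed under surjective bounded morphisms.
The 3-cycle (worlds w0,w1,w2 with w0→w1→w2→w0) is asymmetric. Mapping every world to a single reflexive point • is a surjective bounded morphism, and the reflexive point is not asymmetric (R•• but asymmetry requires ¬R••).
Hence asymmetry is not modally definable.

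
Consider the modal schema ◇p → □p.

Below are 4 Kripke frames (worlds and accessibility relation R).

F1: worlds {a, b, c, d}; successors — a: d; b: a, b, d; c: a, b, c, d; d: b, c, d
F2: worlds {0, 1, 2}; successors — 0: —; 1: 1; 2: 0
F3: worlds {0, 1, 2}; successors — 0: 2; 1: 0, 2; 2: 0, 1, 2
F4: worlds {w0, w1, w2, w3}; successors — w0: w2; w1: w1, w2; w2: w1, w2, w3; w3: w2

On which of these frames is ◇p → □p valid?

F2

The schema corresponds to partial functionality: ∀x ∀y ∀z (Rxy ∧ Rxz → y = z).
F1: fails — b sees both a and b.
F2: ✓.
F3: fails — 1 sees both 0 and 2.
F4: fails — w1 sees both w1 and w2.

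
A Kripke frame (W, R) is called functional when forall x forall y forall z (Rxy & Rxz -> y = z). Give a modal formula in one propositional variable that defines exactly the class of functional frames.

This is partial functionality; the standard corresponding axiom is CD: ◇s → □s.
Suppose ◇s→□s is valid. Take Rxy, Rxz and set V(s)={y}. Then ◇s at x, so □s at x, so s at z, i.e. z=y.

◇s → □s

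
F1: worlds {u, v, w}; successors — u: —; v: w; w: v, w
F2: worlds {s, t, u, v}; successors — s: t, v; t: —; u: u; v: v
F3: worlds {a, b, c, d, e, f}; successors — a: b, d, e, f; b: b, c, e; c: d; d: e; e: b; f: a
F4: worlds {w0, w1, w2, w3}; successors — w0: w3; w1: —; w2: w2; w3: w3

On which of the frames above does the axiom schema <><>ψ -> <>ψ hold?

This is the axiom for a generalized confluence (Geach) condition; its first-order frame correspondent is forall x forall y (x R^2 y -> exists w (y = w & xRw)).
F1: fails — vR²v but no t with v=t and vRt.
F2: satisfies the condition.
F3: fails — aR²a but no w with a=w and aRw.
F4: satisfies the condition.
Valid on: F2, F4.

F2, F4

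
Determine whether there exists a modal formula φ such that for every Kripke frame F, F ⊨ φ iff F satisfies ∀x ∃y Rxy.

Yes, by □p → ◇p

This is a Sahlqvist condition; the D axiom □p → ◇p defines it.
Suppose □p→◇p is valid. At any x set V(p)=W. Then □p at x, so ◇p at x, so x has a successor.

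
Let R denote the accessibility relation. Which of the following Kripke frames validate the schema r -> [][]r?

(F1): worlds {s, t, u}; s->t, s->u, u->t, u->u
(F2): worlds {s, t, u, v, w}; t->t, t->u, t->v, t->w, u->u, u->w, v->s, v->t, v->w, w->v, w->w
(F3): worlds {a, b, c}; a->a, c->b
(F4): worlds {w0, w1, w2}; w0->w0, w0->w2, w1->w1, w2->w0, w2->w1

(F3)

Frame correspondent (Sahlqvist): forall x forall z (x R^2 z -> exists w (x = w & z = w)) — i.e. a generalized confluence (Geach) condition.
(F1): fails — sR²t but s ≠ t.
(F2): fails — tR²s but t ≠ s.
(F3): condition met.
(F4): fails — w0R²w1 but w0 ≠ w1.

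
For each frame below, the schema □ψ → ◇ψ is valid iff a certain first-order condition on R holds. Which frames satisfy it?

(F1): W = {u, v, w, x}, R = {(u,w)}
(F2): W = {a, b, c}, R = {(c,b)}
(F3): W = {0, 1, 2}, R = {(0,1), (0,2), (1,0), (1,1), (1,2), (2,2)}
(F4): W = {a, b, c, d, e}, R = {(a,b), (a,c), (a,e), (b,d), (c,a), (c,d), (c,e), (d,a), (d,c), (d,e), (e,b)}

(F3), (F4)

Frame correspondent (Sahlqvist): ∀x ∃y Rxy — i.e. seriality.
(F1): fails — world v has no successor.
(F2): fails — world a has no successor.
(F3): condition met.
(F4): condition met.
Valid on: (F3), (F4).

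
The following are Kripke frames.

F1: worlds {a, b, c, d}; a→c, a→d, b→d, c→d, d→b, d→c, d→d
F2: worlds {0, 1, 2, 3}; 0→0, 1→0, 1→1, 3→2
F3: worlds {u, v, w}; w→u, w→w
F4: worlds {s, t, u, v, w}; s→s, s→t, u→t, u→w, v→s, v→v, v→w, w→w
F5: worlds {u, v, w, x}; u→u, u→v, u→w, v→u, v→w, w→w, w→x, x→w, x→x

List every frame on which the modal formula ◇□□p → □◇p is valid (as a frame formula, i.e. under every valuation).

Frame correspondent (Sahlqvist): ∀x ∀y ∀z ((xRy ∧ xRz) → ∃w (yR²w ∧ zRw)) — i.e. a generalized confluence (Geach) condition.
F1: ✓.
F2: fails — 3R2, 3R2 but no w with 2R²w and 2Rw.
F3: fails — wRu, wRu but no t with uR²t and uRt.
F4: fails — sRs, sRt but no w* with sR²w* and tRw*.
F5: ✓.

F1, F5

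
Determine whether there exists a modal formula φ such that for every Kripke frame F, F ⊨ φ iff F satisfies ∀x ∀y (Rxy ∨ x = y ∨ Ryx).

No

Modal frame validity is preserved under disjoint unions.
Take 4 disjoint single-world reflexive frames: each is trivially connected, but their disjoint union has 4 worlds with no edge between distinct components, so it is not connected.
So no modal formula (or set of formulas) defines exactly the connected frames.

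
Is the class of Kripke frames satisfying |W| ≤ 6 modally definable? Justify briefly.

Any modally definable frame class is closed under disjoint unions.
Any modal formula valid on each of 7 disjoint one-world frames is valid on their disjoint union (validity is preserved under disjoint unions). Each one-world frame has |W|=1≤6, but the union has |W|=7.
Hence having at most 6 worlds is not modally definable.

No — not modally definable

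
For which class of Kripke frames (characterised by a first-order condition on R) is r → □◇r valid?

symmetry: ∀x ∀y (Rxy → Ryx)

This is the B axiom.
It corresponds to symmetry: ∀x ∀y (Rxy → Ryx).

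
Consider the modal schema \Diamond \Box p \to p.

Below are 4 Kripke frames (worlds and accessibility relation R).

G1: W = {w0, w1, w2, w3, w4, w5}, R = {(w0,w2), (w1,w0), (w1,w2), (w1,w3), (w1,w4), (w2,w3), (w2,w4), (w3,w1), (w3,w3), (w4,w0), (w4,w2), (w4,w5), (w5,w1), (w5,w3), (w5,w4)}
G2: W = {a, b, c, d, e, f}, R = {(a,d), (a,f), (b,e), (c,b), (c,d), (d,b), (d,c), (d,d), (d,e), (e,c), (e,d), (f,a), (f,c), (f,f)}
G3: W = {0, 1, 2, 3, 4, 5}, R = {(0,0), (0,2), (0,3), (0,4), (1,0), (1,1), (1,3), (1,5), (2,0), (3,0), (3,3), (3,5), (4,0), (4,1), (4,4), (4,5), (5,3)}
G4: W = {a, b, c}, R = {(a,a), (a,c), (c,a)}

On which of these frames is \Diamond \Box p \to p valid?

Frame correspondent (Sahlqvist): \forall x \forall y (Rxy \to Ryx) — i.e. symmetry.
G1: fails — Rw1w2 but not Rw2w1.
G2: fails — Rfc but not Rcf.
G3: fails — R10 but not R01.
G4: holds.

G4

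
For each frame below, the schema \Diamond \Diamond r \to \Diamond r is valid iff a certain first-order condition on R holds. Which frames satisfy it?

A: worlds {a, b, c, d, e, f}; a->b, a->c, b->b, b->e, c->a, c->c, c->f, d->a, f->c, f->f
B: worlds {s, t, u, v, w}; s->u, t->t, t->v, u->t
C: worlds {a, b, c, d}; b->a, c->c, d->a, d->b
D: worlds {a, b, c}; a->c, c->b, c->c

C

This is the axiom for transitivity; its first-order frame correspondent is \forall x \forall y \forall z (Rxy \wedge Ryz \to Rxz).
A: fails — Rfc and Rca but not Rfa.
B: fails — Rsu and Rut but not Rst.
C: condition met.
D: fails — Rac and Rcb but not Rab.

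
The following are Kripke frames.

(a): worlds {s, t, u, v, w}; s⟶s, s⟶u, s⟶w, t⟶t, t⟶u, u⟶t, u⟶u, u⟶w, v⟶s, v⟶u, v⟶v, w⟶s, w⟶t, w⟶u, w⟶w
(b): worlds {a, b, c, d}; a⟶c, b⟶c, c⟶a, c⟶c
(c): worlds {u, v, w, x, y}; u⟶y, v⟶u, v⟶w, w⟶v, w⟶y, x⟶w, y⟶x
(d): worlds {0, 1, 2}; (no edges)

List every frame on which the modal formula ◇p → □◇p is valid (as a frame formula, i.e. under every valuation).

(d)

The schema corresponds to the Euclidean property: ∀x ∀y ∀z (Rxy ∧ Rxz → Ryz).
(a): fails — Rsu and Rss but not Rus.
(b): fails — Rca and Rca but not Raa.
(c): fails — Ruy and Ruy but not Ryy.
(d): holds.
Valid on: (d).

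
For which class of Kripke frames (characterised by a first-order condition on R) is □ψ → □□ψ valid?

transitivity

Suppose □ψ→□□ψ is valid. Take Rxy, Ryz and set V(ψ)={w : Rxw}. Then □ψ at x, so □□ψ at x, so □ψ at y, so ψ at z, i.e. Rxz.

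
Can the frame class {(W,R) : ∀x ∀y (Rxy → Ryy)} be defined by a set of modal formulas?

Definable; □(□r → r) defines it

The condition is shift-reflexivity. A defining modal formula is □(□r → r).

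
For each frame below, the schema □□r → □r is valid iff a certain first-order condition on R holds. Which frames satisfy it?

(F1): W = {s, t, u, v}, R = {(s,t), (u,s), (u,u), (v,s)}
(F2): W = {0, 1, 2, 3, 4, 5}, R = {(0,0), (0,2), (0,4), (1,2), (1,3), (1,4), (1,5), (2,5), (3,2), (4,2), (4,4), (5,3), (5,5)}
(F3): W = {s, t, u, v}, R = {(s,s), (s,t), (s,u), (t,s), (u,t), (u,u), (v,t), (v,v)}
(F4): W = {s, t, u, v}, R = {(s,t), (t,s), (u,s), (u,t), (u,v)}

(F3)

The schema corresponds to density: ∀x ∀y (Rxy → ∃z (Rxz ∧ Rzy)).
(F1): fails — Rvs but no z with Rvz and Rzs.
(F2): fails — R32 but no z with R3z and Rz2.
(F3): condition met.
(F4): fails — Ruv but no z with Ruz and Rzv.
Valid on: (F3).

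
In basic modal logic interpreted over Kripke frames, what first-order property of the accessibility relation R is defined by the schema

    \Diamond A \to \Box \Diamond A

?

The Euclidean property

Suppose ◇A→□◇A is valid. Take Rxy, Rxz and set V(A)={y}. Then ◇A at x, so □◇A at x, so ◇A at z, so some w with Rzw has A; w=y, i.e. Rzy. By symmetry of the argument, Ryz.
The converse is a direct semantic check.
Frame condition: \forall x \forall y \forall z (Rxy \wedge Rxz \to Ryz).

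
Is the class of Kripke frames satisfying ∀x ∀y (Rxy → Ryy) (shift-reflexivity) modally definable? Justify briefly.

Yes, by □(□p → p)

The condition is shift-reflexivity. A defining modal formula is □(□p → p).
Suppose □(□p→p) is valid. Take Rxy and set V(p)={w : Ryw}. Then at y, □p holds; since □(□p→p) at x, □p→p at y, so p at y, i.e. Ryy.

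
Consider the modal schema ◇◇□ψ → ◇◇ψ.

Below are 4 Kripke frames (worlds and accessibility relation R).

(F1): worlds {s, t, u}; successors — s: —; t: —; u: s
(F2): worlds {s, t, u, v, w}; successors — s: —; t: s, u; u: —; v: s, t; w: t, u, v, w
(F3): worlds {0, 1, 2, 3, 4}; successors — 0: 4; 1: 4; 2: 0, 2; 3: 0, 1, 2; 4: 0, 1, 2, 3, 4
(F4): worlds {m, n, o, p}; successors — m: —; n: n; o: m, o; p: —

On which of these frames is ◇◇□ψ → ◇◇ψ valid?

(F1), (F3)

This is the axiom for a generalized confluence (Geach) condition; its first-order frame correspondent is ∀x ∀y (xR²y → ∃w (yRw ∧ xR²w)).
(F1): satisfies the condition.
(F2): fails — vR²s but no w* with sRw* and vR²w*.
(F3): satisfies the condition.
(F4): fails — oR²m but no w with mRw and oR²w.
Valid on: (F1), (F3).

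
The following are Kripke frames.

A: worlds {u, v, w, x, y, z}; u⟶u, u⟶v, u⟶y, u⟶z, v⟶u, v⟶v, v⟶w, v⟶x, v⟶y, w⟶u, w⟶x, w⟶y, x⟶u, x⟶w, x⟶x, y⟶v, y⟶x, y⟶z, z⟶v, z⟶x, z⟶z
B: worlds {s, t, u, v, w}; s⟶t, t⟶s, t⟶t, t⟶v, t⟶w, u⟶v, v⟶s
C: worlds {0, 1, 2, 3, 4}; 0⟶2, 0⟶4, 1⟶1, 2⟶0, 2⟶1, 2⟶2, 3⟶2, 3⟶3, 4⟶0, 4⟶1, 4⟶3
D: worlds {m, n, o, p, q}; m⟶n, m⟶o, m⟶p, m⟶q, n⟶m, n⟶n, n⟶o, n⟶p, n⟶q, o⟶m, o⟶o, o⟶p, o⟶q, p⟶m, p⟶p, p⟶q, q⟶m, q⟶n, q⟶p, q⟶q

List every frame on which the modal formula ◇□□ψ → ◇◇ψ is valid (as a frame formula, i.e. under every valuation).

The schema corresponds to a generalized confluence (Geach) condition: ∀x ∀y (xRy → ∃w (yR²w ∧ xR²w)).
A: ✓.
B: fails — tRw but no w* with wR²w* and tR²w*.
C: ✓.
D: ✓.

A, C, D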